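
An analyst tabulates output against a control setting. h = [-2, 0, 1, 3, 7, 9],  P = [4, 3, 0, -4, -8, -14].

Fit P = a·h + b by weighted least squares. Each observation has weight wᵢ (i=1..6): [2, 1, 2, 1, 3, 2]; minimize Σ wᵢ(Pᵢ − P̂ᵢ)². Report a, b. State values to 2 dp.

XᵀWX·[a, b]ᵀ = XᵀWP reads: 328·a + 40·b = -448;  40·a + 11·b = -45.
(Σwᵢ·h·h = 328, Σwᵢ·h = 40, Σwᵢ·1 = 11, Σwᵢ·h·P = -448, Σwᵢ·P = -45.)
Eliminating b: 11·(row 1) − 40·(row 2) gives 2008·a = 11·(-448) − 40·(-45) = -3128, so a = -391/251.
Then b = ((-45) − 40·(-391/251))/11 = 395/251.

a = -1.56, b = 1.57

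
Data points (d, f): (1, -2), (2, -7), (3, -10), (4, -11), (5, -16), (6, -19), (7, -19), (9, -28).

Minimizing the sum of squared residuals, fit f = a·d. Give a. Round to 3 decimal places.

From the data, Σd·d = 221.
Right-hand side: Σd·f = -669.
Normal equations: [[221]]·[a]ᵀ = [-669]ᵀ.
Hence a = -669 / 221 ≈ -3.02715.

a = -3.027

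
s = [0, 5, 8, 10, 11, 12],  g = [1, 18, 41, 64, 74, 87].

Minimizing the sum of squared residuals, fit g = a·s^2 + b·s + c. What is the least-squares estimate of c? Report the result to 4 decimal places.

The normal system AᵀA·[a, b, c]ᵀ = Aᵀg is [[50098, 4696, 454]; [4696, 454, 46]; [454, 46, 6]]·[a, b, c]ᵀ = [30956, 2916, 285]ᵀ.
Row-reducing yields a = 94819/177738, b = 144965/177738, c = 4743/5386.

c = 0.8806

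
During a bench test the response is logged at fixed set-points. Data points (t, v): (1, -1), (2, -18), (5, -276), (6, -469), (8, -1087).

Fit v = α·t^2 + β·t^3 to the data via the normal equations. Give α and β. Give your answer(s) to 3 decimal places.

With design matrix X, XᵀX = [[6034, 43702]; [43702, 324490]] and Xᵀv = [-93425, -692493]ᵀ.
det = 6034·324490 − 43702² = 48107856.
α = ((-93425)·324490 − 43702·(-692493))/48107856 = -13037291/12026964; β = (6034·(-692493) − 43702·(-93425))/48107856 = -23910853/12026964.

α = -1.084, β = -1.988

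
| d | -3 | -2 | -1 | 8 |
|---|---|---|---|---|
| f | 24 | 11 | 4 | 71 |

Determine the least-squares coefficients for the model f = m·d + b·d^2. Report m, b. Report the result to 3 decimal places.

m = -3.157, b = 1.505

From the data, Σd·d = 78, Σd·d^2 = 476, Σd^2·d^2 = 4194.
Right-hand side: Σd·f = 470, Σd^2·f = 4808.
So MᵀM·[m, b]ᵀ = Mᵀf: [[78, 476]; [476, 4194]]·[m, b]ᵀ = [470, 4808]ᵀ.
Δ = 78·4194 − 476² = 100556.
m = (470·4194 − 476·4808)/100556 = -79357/25139; b = (78·4808 − 476·470)/100556 = 37826/25139.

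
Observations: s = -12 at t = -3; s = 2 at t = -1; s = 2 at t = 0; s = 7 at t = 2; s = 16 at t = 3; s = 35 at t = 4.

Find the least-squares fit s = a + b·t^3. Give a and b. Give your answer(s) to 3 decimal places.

a = 2.246, b = 0.514

Sums needed: Σ1 = 6, Σt^3 = 71, Σt^3·t^3 = 5619.
Moment sums: Σs = 50, Σt^3·s = 3050.
MᵀM·[a, b]ᵀ = Mᵀs becomes [[6, 71]; [71, 5619]]·[a, b]ᵀ = [50, 3050]ᵀ.
Eliminating b: 5619·(row 1) − 71·(row 2) gives 28673·a = 5619·50 − 71·3050 = 64400, so a = 64400/28673.
Then b = (3050 − 71·(64400/28673))/5619 = 14750/28673.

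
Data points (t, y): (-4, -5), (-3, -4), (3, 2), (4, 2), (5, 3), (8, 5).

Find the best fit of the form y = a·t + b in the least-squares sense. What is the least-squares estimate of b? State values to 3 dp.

b = -1.347

Setting ∂/∂a … = 0 gives: 139·a + 13·b = 101;  13·a + 6·b = 3.
Eliminating b: 6·(row 1) − 13·(row 2) gives 665·a = 6·101 − 13·3 = 567, so a = 81/95.
Then b = (3 − 13·(81/95))/6 = -128/95.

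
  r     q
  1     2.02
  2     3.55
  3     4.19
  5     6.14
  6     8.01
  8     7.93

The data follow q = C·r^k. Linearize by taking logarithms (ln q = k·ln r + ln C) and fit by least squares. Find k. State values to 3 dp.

Linearized form: ln q = k·ln r + ln C. From the 6 transformed points,
AᵀA = [[11.8122, 7.2724]; [7.2724, 6]], rhs = [13.4069, 9.3689]ᵀ  (here Σln r = 7.2724, Σ(ln r)² = 11.8122, Σln q = 9.3689, Σln r·ln q = 13.4069).
Solving (det = 17.9853): k = 0.68428, ln C = 0.73209.

k = 0.684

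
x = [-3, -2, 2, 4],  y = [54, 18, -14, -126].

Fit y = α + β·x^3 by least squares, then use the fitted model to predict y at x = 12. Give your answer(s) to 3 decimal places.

From the data, Σ1 = 4, Σx^3 = 37, Σx^3·x^3 = 4953.
And Σy = -68, Σx^3·y = -9778.
MᵀM·[α, β]ᵀ = Mᵀy becomes [[4, 37]; [37, 4953]]·[α, β]ᵀ = [-68, -9778]ᵀ.
Eliminating β: 4953·(row 1) − 37·(row 2) gives 18443·α = 4953·(-68) − 37·(-9778) = 24982, so α = 24982/18443.
Then β = ((-9778) − 37·(24982/18443))/4953 = -36596/18443.
At x = 12: ŷ = (24982/18443)·(1) + (-36596/18443)·(1728) = -63212906/18443.

ŷ = -3427.474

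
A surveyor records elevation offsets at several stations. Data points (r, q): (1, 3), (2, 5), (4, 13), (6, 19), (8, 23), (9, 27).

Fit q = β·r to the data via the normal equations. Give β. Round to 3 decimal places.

The normal equations are: 202·β = 606.
(Σr·r = 202, Σr·q = 606.)
Hence β = 606 / 202 ≈ 3.

β = 3.000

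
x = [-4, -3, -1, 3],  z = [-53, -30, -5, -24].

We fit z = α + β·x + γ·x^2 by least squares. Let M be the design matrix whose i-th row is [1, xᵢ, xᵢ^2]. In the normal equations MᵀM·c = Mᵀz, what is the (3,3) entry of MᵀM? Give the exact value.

419

Row 3 ↔ basis x^2, column 3 ↔ basis x^2, so (MᵀM)_{3,3} = Σᵢ (x^2)·(x^2) = (16)·(16) + (9)·(9) + (1)·(1) + (9)·(9) = 419.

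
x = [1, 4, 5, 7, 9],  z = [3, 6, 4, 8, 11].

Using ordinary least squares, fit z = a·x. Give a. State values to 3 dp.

a = 1.174

Entries of MᵀM: Σx·x = 172.
And Σx·z = 202.
a = 202/172 = 1.17442.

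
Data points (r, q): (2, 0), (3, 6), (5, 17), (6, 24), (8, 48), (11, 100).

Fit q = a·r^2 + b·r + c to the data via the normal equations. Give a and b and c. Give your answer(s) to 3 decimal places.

a = 1.008, b = -2.199, c = 1.800

Entries of XᵀX: Σr^2·r^2 = 20755, Σr^2·r = 2219, Σr^2 = 259, Σr·r = 259, Σr = 35, Σ1 = 6.
Moment sums: Σr^2·q = 16515, Σr·q = 1731, Σq = 195.
Normal equations: [[20755, 2219, 259]; [2219, 259, 35]; [259, 35, 6]]·[a, b, c]ᵀ = [16515, 1731, 195]ᵀ.
Solving the 3×3 system (Gaussian elimination) gives a = 121/120, b = -1847/840, c = 9/5.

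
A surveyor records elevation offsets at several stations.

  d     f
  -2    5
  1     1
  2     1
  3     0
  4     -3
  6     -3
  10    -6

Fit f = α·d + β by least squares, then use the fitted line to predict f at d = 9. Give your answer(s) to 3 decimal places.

f̂ = -5.787

Entries of XᵀX: Σd·d = 170, Σd = 24, Σ1 = 7.
And Σd·f = -97, Σf = -5.
So XᵀX·[α, β]ᵀ = Xᵀf: [[170, 24]; [24, 7]]·[α, β]ᵀ = [-97, -5]ᵀ.
det = 170·7 − 24² = 614.
α = ((-97)·7 − 24·(-5))/614 = -559/614; β = (170·(-5) − 24·(-97))/614 = 739/307.
At d = 9: f̂ = (-559/614)·(9) + (739/307)·(1) = -3553/614.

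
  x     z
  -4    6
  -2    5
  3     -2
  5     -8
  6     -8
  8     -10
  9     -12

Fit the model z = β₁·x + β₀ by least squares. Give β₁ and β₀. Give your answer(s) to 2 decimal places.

Compute the Gram sums: Σx·x = 235, Σx = 25, Σ1 = 7.
For Mᵀz: Σx·z = -316, Σz = -29.
MᵀM·[β₁, β₀]ᵀ = Mᵀz becomes [[235, 25]; [25, 7]]·[β₁, β₀]ᵀ = [-316, -29]ᵀ.
det = 235·7 − 25² = 1020.
β₁ = ((-316)·7 − 25·(-29))/1020 = -1487/1020; β₀ = (235·(-29) − 25·(-316))/1020 = 217/204.

β₁ = -1.46, β₀ = 1.06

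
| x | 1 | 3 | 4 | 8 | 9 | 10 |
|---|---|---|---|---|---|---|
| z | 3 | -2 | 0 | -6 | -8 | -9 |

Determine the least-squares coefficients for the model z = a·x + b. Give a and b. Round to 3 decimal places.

a = -1.267, b = 3.723

Setting ∂/∂a … = 0 gives: 271·a + 35·b = -213;  35·a + 6·b = -22.
(Σx·x = 271, Σx = 35, Σ1 = 6, Σx·z = -213, Σz = -22.)
det = 271·6 − 35² = 401.
a = ((-213)·6 − 35·(-22))/401 = -508/401; b = (271·(-22) − 35·(-213))/401 = 1493/401.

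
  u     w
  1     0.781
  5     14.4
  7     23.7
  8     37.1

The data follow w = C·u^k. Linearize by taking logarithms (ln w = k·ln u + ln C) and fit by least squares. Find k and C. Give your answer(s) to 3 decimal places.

k = 1.812, C = 0.776

Linearized form: ln w = k·ln u + ln C. From the 4 transformed points,
AᵀA = [[10.7009, 5.6348]; [5.6348, 4]], rhs = [17.9668, 9.1991]ᵀ  (here Σln u = 5.6348, Σ(ln u)² = 10.7009, Σln w = 9.1991, Σln u·ln w = 17.9668).
Δ = 10.7009·4 − (5.6348)² = 11.0529; k = (17.9668·4 − 5.6348·9.1991)/11.0529 = 1.81237, ln C = (10.7009·9.1991 − 5.6348·17.9668)/11.0529 = -0.25329, so C = exp(-0.25329) = 0.77624.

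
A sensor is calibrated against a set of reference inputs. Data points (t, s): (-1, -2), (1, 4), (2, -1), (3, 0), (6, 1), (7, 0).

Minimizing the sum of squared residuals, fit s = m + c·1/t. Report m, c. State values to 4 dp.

XᵀX·[m, c]ᵀ = Xᵀs reads: 6·m + (8/7)·c = 2;  (8/7)·m + (2125/882)·c = 17/3.
Δ = 6·(2125/882) − (8/7)² = 1933/147.
m = (2·(2125/882) − (8/7)·(17/3))/(1933/147) = -731/5799; c = (6·(17/3) − (8/7)·2)/(1933/147) = 4662/1933.

m = -0.1261, c = 2.4118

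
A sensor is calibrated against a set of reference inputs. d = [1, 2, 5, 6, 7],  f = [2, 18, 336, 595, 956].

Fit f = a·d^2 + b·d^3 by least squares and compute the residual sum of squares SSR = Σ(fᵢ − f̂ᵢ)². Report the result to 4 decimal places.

SSR = 2.6644

Sums needed: Σd^2·d^2 = 4339, Σd^2·d^3 = 27741, Σd^3·d^3 = 179995.
Moment sums: Σd^2·f = 76738, Σd^3·f = 498574.
det = 4339·179995 − 27741² = 11435224.
a = (76738·179995 − 27741·498574)/11435224 = -2310628/1429403; b = (4339·498574 − 27741·76738)/11435224 = 4315466/1429403.
Residuals: 853968/1429403, 448038/1429403, -1388142/1429403, 1536737/1429403, -474798/1429403; SSR = 3808535/1429403.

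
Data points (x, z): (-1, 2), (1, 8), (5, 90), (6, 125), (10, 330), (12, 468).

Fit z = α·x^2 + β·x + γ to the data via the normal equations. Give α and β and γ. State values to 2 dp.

Setting ∂/∂α … = 0 gives: 32659·α + 3069·β + 307·γ = 107152;  3069·α + 307·β + 33·γ = 10122;  307·α + 33·β + 6·γ = 1023.
(Σx^2·x^2 = 32659, Σx^2·x = 3069, Σx^2 = 307, Σx·x = 307, Σx = 33, Σ1 = 6, Σx^2·z = 107152, Σx·z = 10122, Σz = 1023.)
Inverting the 3×3 Gram matrix, [α, β, γ]ᵀ = [8037/2648, 1618011/664648, 301393/166162]ᵀ.

α = 3.04, β = 2.43, γ = 1.81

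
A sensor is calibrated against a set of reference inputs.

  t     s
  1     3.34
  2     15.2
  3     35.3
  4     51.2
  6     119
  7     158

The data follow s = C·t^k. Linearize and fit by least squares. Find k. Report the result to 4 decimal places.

k = 1.9573

Let Y = ln s. Fitting Y = k·ln t + ln C by least squares:
Σln t = 6.9157, Σ(ln t)² = 10.6062, Σln s = 21.2686, Σln t·ln s = 29.6721.
Equations: 10.6062·k + 6.9157·ln C = 29.6721;  6.9157·k + 6·ln C = 21.2686.
Solving (det = 15.8099): k = 1.95730, ln C = 1.28874.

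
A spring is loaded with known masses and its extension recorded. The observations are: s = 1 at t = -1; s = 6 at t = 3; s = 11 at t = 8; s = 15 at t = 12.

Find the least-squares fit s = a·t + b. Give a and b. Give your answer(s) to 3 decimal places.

a = 1.067, b = 2.381

MᵀM·[a, b]ᵀ = Mᵀs reads: 218·a + 22·b = 285;  22·a + 4·b = 33.
(Σt·t = 218, Σt = 22, Σ1 = 4, Σt·s = 285, Σs = 33.)
Eliminating b: 4·(row 1) − 22·(row 2) gives 388·a = 4·285 − 22·33 = 414, so a = 207/194.
Then b = (33 − 22·(207/194))/4 = 231/97.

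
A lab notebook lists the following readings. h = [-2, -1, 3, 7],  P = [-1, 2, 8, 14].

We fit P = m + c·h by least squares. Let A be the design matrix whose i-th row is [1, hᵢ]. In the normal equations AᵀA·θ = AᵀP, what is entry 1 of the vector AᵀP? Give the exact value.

23

Entry 1 ↔ basis 1, so (AᵀP)_{1} = Σᵢ Pᵢ = (1)·(-1) + (1)·(2) + (1)·(8) + (1)·(14) = 23.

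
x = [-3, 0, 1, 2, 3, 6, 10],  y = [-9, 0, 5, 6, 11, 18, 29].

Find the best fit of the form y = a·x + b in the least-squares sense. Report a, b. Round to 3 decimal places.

a = 2.906, b = 0.685

Compute the Gram sums: Σx·x = 159, Σx = 19, Σ1 = 7.
Moment sums: Σx·y = 475, Σy = 60.
Eliminating b: 7·(row 1) − 19·(row 2) gives 752·a = 7·475 − 19·60 = 2185, so a = 2185/752.
Then b = (60 − 19·(2185/752))/7 = 515/752.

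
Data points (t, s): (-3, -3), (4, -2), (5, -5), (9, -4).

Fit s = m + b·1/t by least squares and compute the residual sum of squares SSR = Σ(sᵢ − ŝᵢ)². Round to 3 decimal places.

Compute the Gram sums: Σ1 = 4, Σ1/t = 41/180, Σ1/t·1/t = 7321/32400.
For Aᵀs: Σs = -14, Σ1/t·s = -17/18.
Δ = 4·(7321/32400) − (41/180)² = 3067/3600.
m = ((-14)·(7321/32400) − (41/180)·(-17/18))/(3067/3600) = -95524/27603; b = (4·(-17/18) − (41/180)·(-14))/(3067/3600) = -2120/3067.
Residuals: 6355/27603, 45088/27603, -38675/27603, -4256/9201; SSR = 135206/27603.

SSR = 4.898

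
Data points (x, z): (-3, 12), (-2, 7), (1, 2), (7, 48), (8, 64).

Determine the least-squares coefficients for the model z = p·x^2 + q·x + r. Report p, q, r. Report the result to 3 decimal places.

p = 1.036, q = -0.525, r = 1.429

Compute the Gram sums: Σx^2·x^2 = 6595, Σx^2·x = 821, Σx^2 = 127, Σx·x = 127, Σx = 11, Σ1 = 5.
Moment sums: Σx^2·z = 6586, Σx·z = 800, Σz = 133.
Solving the 3×3 system (Gaussian elimination) gives p = 45795/44186, q = -23177/44186, r = 31572/22093.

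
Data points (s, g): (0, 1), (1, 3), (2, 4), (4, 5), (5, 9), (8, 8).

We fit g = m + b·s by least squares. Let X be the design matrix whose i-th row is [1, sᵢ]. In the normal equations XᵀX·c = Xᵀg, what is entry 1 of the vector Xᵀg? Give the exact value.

30

Entry 1 ↔ basis 1, so (Xᵀg)_{1} = Σᵢ gᵢ = (1)·(1) + (1)·(3) + (1)·(4) + (1)·(5) + (1)·(9) + (1)·(8) = 30.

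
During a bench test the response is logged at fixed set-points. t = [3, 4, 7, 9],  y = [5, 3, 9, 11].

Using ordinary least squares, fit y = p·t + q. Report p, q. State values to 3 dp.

The normal equations are: 155·p + 23·q = 189;  23·p + 4·q = 28.
det = 155·4 − 23² = 91.
p = (189·4 − 23·28)/91 = 16/13; q = (155·28 − 23·189)/91 = -1/13.

p = 1.231, q = -0.077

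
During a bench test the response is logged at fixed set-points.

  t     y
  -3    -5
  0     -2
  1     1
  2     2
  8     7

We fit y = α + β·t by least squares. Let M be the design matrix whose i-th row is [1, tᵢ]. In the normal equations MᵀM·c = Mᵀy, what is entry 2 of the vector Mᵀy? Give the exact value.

Entry 2 ↔ basis t, so (Mᵀy)_{2} = Σᵢ (t)·yᵢ = (-3)·(-5) + (0)·(-2) + (1)·(1) + (2)·(2) + (8)·(7) = 76.

76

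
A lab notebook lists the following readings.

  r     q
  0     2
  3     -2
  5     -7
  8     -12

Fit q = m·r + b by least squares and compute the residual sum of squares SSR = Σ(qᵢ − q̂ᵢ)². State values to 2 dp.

Compute the Gram sums: Σr·r = 98, Σr = 16, Σ1 = 4.
Moment sums: Σr·q = -137, Σq = -19.
So AᵀA·[m, b]ᵀ = Aᵀq: [[98, 16]; [16, 4]]·[m, b]ᵀ = [-137, -19]ᵀ.
det = 98·4 − 16² = 136.
m = ((-137)·4 − 16·(-19))/136 = -61/34; b = (98·(-19) − 16·(-137))/136 = 165/68.
Residuals: -29/68, 65/68, -31/68, -5/68; SSR = 89/68.

SSR = 1.31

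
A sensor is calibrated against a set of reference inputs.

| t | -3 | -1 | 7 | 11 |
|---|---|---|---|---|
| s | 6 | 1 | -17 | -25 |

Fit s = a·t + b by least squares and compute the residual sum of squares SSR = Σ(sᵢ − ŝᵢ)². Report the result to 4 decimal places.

SSR = 0.5496

The normal equations are: 180·a + 14·b = -413;  14·a + 4·b = -35.
(Σt·t = 180, Σt = 14, Σ1 = 4, Σt·s = -413, Σs = -35.)
Determinant 180·4 − 14² = 524.
a = ((-413)·4 − 14·(-35))/524 = -581/262; b = (180·(-35) − 14·(-413))/524 = -259/262.
Residuals: 44/131, -30/131, -64/131, 50/131; SSR = 72/131.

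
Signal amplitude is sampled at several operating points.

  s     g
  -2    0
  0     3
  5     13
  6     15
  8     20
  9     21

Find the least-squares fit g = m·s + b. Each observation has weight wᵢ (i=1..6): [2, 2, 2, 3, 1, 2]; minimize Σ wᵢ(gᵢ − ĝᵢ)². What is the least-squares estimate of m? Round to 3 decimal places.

m = 1.954

The normal equations are: 392·m + 50·b = 938;  50·m + 12·b = 139.
Eliminating b: 12·(row 1) − 50·(row 2) gives 2204·m = 12·938 − 50·139 = 4306, so m = 2153/1102.
Then b = (139 − 50·(2153/1102))/12 = 1897/551.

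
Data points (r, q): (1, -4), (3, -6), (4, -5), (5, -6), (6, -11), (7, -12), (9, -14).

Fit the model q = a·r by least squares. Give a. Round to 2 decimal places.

Forming AᵀA = [[217]] and Aᵀq = [-348]ᵀ gives AᵀA·[a]ᵀ = Aᵀq.
a = (-348)/217 = -1.60369.

a = -1.60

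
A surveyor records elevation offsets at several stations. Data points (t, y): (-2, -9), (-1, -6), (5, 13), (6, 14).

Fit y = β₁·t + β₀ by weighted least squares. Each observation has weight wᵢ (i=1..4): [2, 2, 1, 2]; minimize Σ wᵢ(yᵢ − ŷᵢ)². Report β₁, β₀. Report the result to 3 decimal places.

β₁ = 2.939, β₀ = -3.048

Forming MᵀWM = [[107, 11]; [11, 7]] and MᵀWy = [281, 11]ᵀ gives MᵀWM·[β₁, β₀]ᵀ = MᵀWy.
det = 107·7 − 11² = 628.
β₁ = (281·7 − 11·11)/628 = 923/314; β₀ = (107·11 − 11·281)/628 = -957/314.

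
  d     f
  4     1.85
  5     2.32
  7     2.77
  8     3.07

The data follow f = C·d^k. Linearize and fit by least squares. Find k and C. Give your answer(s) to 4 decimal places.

Let Y = ln f. Fitting Y = k·ln d + ln C by least squares:
XᵀX = [[12.6227, 7.0211]; [7.0211, 4]], rhs = [6.5223, 3.5973]ᵀ  (here Σln d = 7.0211, Σ(ln d)² = 12.6227, Σln f = 3.5973, Σln d·ln f = 6.5223).
Solving (det = 1.1954): k = 0.69646, ln C = -0.32315, so C = exp(-0.32315) = 0.72387.

k = 0.6965, C = 0.7239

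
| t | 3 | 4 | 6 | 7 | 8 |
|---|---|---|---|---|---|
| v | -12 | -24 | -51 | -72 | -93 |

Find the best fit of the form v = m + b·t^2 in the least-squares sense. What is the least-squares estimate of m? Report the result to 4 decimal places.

m = 0.5622

The normal system XᵀX·[m, b]ᵀ = Xᵀv is [[5, 174]; [174, 8130]]·[m, b]ᵀ = [-252, -11808]ᵀ.
Determinant 5·8130 − 174² = 10374.
m = ((-252)·8130 − 174·(-11808))/10374 = 972/1729; b = (5·(-11808) − 174·(-252))/10374 = -2532/1729.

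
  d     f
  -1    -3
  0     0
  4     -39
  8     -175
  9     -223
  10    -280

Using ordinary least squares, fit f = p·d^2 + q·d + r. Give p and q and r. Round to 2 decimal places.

p = -3.00, q = 1.99, r = 1.09

With design matrix M, MᵀM = [[20914, 2304, 262]; [2304, 262, 30]; [262, 30, 6]] and Mᵀf = [-57890, -6360, -720]ᵀ.
Solving the 3×3 system (Gaussian elimination) gives p = -23460/7819, q = 15525/7819, r = 8515/7819.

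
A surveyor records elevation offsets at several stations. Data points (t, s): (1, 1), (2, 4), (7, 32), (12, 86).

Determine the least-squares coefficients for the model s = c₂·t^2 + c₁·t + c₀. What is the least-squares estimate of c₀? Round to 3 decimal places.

c₀ = -0.391

XᵀX·[c₂, c₁, c₀]ᵀ = Xᵀs reads: 23154·c₂ + 2080·c₁ + 198·c₀ = 13969;  2080·c₂ + 198·c₁ + 22·c₀ = 1265;  198·c₂ + 22·c₁ + 4·c₀ = 123.
(Σt^2·t^2 = 23154, Σt^2·t = 2080, Σt^2 = 198, Σt·t = 198, Σt = 22, Σ1 = 4, Σt^2·s = 13969, Σt·s = 1265, Σs = 123.)
Solving the 3×3 system (Gaussian elimination) gives c₂ = 4719/9220, c₁ = 9733/9220, c₀ = -3607/9220.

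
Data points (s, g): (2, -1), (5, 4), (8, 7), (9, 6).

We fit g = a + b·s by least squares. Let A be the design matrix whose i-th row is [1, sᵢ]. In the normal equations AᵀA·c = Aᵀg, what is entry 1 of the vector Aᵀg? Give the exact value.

Entry 1 ↔ basis 1, so (Aᵀg)_{1} = Σᵢ gᵢ = (1)·(-1) + (1)·(4) + (1)·(7) + (1)·(6) = 16.

16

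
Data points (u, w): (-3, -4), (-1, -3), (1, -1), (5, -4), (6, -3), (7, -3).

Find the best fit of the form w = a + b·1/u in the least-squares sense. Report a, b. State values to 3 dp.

a = -3.029, b = 0.972

XᵀX·[a, b]ᵀ = Xᵀw reads: 6·a + (37/210)·b = -18;  (37/210)·a + (96989/44100)·b = 337/210.
(Σ1 = 6, Σ1/u = 37/210, Σ1/u·1/u = 96989/44100, Σw = -18, Σ1/u·w = 337/210.)
Δ = 6·(96989/44100) − (37/210)² = 116113/8820.
a = ((-18)·(96989/44100) − (37/210)·(337/210))/(116113/8820) = -1758271/580565; b = (6·(337/210) − (37/210)·(-18))/(116113/8820) = 112896/116113.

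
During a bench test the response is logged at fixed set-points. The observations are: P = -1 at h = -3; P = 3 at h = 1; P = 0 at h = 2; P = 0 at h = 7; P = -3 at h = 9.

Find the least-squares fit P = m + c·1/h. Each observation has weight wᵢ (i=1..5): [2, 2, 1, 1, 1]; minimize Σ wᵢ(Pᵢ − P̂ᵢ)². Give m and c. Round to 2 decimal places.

Entries of XᵀWX: Σwᵢ·1 = 7, Σwᵢ·1/h = 263/126, Σwᵢ·1/h·1/h = 39769/15876.
Moment sums: Σwᵢ·P = 1, Σwᵢ·1/h·P = 19/3.
So XᵀWX·[m, c]ᵀ = XᵀWP: [[7, 263/126]; [263/126, 39769/15876]]·[m, c]ᵀ = [1, 19/3]ᵀ.
Determinant 7·(39769/15876) − (263/126)² = 11623/882.
m = (1·(39769/15876) − (263/126)·(19/3))/(11623/882) = -170105/209214; c = (7·(19/3) − (263/126)·1)/(11623/882) = 37261/11623.

m = -0.81, c = 3.21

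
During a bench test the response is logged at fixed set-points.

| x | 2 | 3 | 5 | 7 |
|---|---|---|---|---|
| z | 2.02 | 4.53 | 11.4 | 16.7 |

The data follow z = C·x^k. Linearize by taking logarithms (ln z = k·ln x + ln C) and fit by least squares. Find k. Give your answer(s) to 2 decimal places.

Taking logs, ln z = k·ln x + ln C, so regress ln z on ln x.
Σln x = 5.3471, Σ(ln x)² = 8.0643, Σln z = 7.4628, Σln x·ln z = 11.5423.
Equations: 8.0643·k + 5.3471·ln C = 11.5423;  5.3471·k + 4·ln C = 7.4628.
Δ = 8.0643·4 − (5.3471)² = 3.6655; k = (11.5423·4 − 5.3471·7.4628)/3.6655 = 1.70911, ln C = (8.0643·7.4628 − 5.3471·11.5423)/3.6655 = -0.41899.

k = 1.71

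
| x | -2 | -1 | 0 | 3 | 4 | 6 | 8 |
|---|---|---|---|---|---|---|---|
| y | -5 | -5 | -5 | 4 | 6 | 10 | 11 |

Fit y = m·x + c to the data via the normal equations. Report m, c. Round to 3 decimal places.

m = 1.886, c = -2.563

Sums needed: Σx·x = 130, Σx = 18, Σ1 = 7.
Moment sums: Σx·y = 199, Σy = 16.
So AᵀA·[m, c]ᵀ = Aᵀy: [[130, 18]; [18, 7]]·[m, c]ᵀ = [199, 16]ᵀ.
Determinant 130·7 − 18² = 586.
m = (199·7 − 18·16)/586 = 1105/586; c = (130·16 − 18·199)/586 = -751/293.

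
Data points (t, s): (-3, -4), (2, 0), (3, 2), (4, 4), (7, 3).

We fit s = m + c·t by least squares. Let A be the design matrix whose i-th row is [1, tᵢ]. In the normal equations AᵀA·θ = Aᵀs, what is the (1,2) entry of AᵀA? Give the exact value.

13

Row 1 ↔ basis 1, column 2 ↔ basis t, so (AᵀA)_{1,2} = Σᵢ t = (1)·(-3) + (1)·(2) + (1)·(3) + (1)·(4) + (1)·(7) = 13.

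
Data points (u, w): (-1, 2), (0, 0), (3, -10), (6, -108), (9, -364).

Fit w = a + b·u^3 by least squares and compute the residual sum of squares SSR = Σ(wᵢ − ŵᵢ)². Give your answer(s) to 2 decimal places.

Entries of AᵀA: Σ1 = 5, Σu^3 = 971, Σu^3·u^3 = 578827.
And Σw = -480, Σu^3·w = -288956.
Determinant 5·578827 − 971² = 1951294.
a = ((-480)·578827 − 971·(-288956))/1951294 = 1369658/975647; b = (5·(-288956) − 971·(-480))/1951294 = -489350/975647.
Residuals: 92286/975647, -1369658/975647, 2086322/975647, -1039934/975647, 230984/975647; SSR = 7556048/975647.

SSR = 7.74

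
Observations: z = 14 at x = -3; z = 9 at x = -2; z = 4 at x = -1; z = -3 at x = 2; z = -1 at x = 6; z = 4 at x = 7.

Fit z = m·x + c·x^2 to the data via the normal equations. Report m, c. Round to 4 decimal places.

From the data, Σx·x = 103, Σx·x^2 = 531, Σx^2·x^2 = 3811.
For Aᵀz: Σx·z = -48, Σx^2·z = 314.
det = 103·3811 − 531² = 110572.
m = ((-48)·3811 − 531·314)/110572 = -174831/55286; c = (103·314 − 531·(-48))/110572 = 28915/55286.

m = -3.1623, c = 0.5230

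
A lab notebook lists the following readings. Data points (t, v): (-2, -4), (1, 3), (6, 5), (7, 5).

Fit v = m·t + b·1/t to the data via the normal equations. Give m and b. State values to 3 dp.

The normal equations are: 90·m + 4·b = 76;  4·m + (1145/882)·b = 275/42.
(Σt·t = 90, Σt·1/t = 4, Σ1/t·1/t = 1145/882, Σt·v = 76, Σ1/t·v = 275/42.)
Determinant 90·(1145/882) − 4² = 4941/49.
m = (76·(1145/882) − 4·(275/42))/(4941/49) = 31960/44469; b = (90·(275/42) − 4·76)/(4941/49) = 13979/4941.

m = 0.719, b = 2.829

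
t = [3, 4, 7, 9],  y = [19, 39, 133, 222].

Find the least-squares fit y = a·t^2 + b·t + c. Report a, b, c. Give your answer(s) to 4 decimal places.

a = 2.6864, b = 1.6356, c = -10.2542

Setting ∂/∂a … = 0 gives: 9299·a + 1163·b + 155·c = 25294;  1163·a + 155·b + 23·c = 3142;  155·a + 23·b + 4·c = 413.
Inverting the 3×3 Gram matrix, [a, b, c]ᵀ = [317/118, 193/118, -605/59]ᵀ.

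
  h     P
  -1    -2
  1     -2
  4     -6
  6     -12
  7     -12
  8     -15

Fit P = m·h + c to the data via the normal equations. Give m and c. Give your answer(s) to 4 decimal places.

Forming AᵀA = [[167, 25]; [25, 6]] and AᵀP = [-300, -49]ᵀ gives AᵀA·[m, c]ᵀ = AᵀP.
Δ = 167·6 − 25² = 377.
m = ((-300)·6 − 25·(-49))/377 = -575/377; c = (167·(-49) − 25·(-300))/377 = -683/377.

m = -1.5252, c = -1.8117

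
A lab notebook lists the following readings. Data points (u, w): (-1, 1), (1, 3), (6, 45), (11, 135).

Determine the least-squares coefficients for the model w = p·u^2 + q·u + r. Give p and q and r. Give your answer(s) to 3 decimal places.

Compute the Gram sums: Σu^2·u^2 = 15939, Σu^2·u = 1547, Σu^2 = 159, Σu·u = 159, Σu = 17, Σ1 = 4.
Right-hand side: Σu^2·w = 17959, Σu·w = 1757, Σw = 184.
So MᵀM·[p, q, r]ᵀ = Mᵀw: [[15939, 1547, 159]; [1547, 159, 17]; [159, 17, 4]]·[p, q, r]ᵀ = [17959, 1757, 184]ᵀ.
Solving the 3×3 system (Gaussian elimination) gives p = 14797/15070, q = 4153/3014, r = 8394/7535.

p = 0.982, q = 1.378, r = 1.114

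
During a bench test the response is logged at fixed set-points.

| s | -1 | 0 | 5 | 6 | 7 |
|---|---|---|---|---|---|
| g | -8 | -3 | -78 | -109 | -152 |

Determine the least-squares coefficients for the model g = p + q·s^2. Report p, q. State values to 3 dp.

Sums needed: Σ1 = 5, Σs^2 = 111, Σs^2·s^2 = 4323.
Moment sums: Σg = -350, Σs^2·g = -13330.
Normal equations: [[5, 111]; [111, 4323]]·[p, q]ᵀ = [-350, -13330]ᵀ.
Eliminating q: 4323·(row 1) − 111·(row 2) gives 9294·p = 4323·(-350) − 111·(-13330) = -33420, so p = -5570/1549.
Then q = ((-13330) − 111·(-5570/1549))/4323 = -13900/4647.

p = -3.596, q = -2.991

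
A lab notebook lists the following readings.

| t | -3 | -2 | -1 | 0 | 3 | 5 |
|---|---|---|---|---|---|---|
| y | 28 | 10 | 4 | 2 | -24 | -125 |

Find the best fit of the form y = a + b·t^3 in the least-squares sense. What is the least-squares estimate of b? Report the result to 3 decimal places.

Compute the Gram sums: Σ1 = 6, Σt^3 = 116, Σt^3·t^3 = 17148.
Moment sums: Σy = -105, Σt^3·y = -17113.
MᵀM·[a, b]ᵀ = Mᵀy becomes [[6, 116]; [116, 17148]]·[a, b]ᵀ = [-105, -17113]ᵀ.
det = 6·17148 − 116² = 89432.
a = ((-105)·17148 − 116·(-17113))/89432 = 23071/11179; b = (6·(-17113) − 116·(-105))/89432 = -45249/44716.

b = -1.012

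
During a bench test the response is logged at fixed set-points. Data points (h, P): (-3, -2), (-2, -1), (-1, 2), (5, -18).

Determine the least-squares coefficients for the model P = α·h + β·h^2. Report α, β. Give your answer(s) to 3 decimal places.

Compute the Gram sums: Σh·h = 39, Σh·h^2 = 89, Σh^2·h^2 = 723.
Right-hand side: Σh·P = -84, Σh^2·P = -470.
So MᵀM·[α, β]ᵀ = MᵀP: [[39, 89]; [89, 723]]·[α, β]ᵀ = [-84, -470]ᵀ.
det = 39·723 − 89² = 20276.
α = ((-84)·723 − 89·(-470))/20276 = -9451/10138; β = (39·(-470) − 89·(-84))/20276 = -5427/10138.

α = -0.932, β = -0.535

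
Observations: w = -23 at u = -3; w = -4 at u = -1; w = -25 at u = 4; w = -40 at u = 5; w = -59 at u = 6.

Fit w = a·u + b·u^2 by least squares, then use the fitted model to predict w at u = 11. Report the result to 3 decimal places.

ŵ = -216.217

Normal-equation sums: Σu·u = 87, Σu·u^2 = 377, Σu^2·u^2 = 2259.
And Σu·w = -581, Σu^2·w = -3735.
Normal equations: [[87, 377]; [377, 2259]]·[a, b]ᵀ = [-581, -3735]ᵀ.
det = 87·2259 − 377² = 54404.
a = ((-581)·2259 − 377·(-3735))/54404 = 23904/13601; b = (87·(-3735) − 377·(-581))/54404 = -913/469.
At u = 11: ŵ = (23904/13601)·(11) + (-913/469)·(121) = -2940773/13601.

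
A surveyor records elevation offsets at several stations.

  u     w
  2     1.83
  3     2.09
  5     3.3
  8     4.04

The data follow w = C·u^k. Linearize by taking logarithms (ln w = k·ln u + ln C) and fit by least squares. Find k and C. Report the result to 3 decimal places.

With ln wᵢ as the transformed response and ln uᵢ as the regressor:
Σln u = 5.4806, Σ(ln u)² = 8.6018, Σln w = 3.9316, Σln u·ln w = 6.0537.
Equations: 8.6018·k + 5.4806·ln C = 6.0537;  5.4806·k + 4·ln C = 3.9316.
Δ = 8.6018·4 − (5.4806)² = 4.3697; k = (6.0537·4 − 5.4806·3.9316)/4.3697 = 0.61030, ln C = (8.6018·3.9316 − 5.4806·6.0537)/4.3697 = 0.14670, so C = exp(0.14670) = 1.15801.

k = 0.610, C = 1.158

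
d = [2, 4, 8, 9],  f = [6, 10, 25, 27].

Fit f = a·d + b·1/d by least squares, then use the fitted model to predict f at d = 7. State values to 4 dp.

The normal equations are: 165·a + 4·b = 495;  4·a + (1765/5184)·b = 93/8.
Determinant 165·(1765/5184) − 4² = 69427/1728.
a = (495·(1765/5184) − 4·(93/8))/(69427/1728) = 210873/69427; b = (165·(93/8) − 4·495)/(69427/1728) = -106920/69427.
At d = 7: f̂ = (210873/69427)·(7) + (-106920/69427)·(1/7) = 10225857/485989.

f̂ = 21.0413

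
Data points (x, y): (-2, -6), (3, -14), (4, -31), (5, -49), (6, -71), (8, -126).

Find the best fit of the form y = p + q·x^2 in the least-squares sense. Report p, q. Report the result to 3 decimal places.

p = 2.187, q = -2.014

MᵀM·[p, q]ᵀ = Mᵀy reads: 6·p + 154·q = -297;  154·p + 6370·q = -12491.
Δ = 6·6370 − 154² = 14504.
p = ((-297)·6370 − 154·(-12491))/14504 = 1133/518; q = (6·(-12491) − 154·(-297))/14504 = -3651/1813.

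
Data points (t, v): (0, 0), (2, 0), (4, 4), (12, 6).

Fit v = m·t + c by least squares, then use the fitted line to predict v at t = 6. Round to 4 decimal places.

AᵀA·[m, c]ᵀ = Aᵀv reads: 164·m + 18·c = 88;  18·m + 4·c = 10.
(Σt·t = 164, Σt = 18, Σ1 = 4, Σt·v = 88, Σv = 10.)
Eliminating c: 4·(row 1) − 18·(row 2) gives 332·m = 4·88 − 18·10 = 172, so m = 43/83.
Then c = (10 − 18·(43/83))/4 = 14/83.
At t = 6: v̂ = (43/83)·(6) + (14/83)·(1) = 272/83.

v̂ = 3.2771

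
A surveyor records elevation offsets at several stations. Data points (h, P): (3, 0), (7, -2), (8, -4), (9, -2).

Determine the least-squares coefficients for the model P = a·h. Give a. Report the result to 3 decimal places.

Normal-equation sums: Σh·h = 203.
Moment sums: Σh·P = -64.
So AᵀA·[a]ᵀ = AᵀP: [[203]]·[a]ᵀ = [-64]ᵀ.
Hence a = -64 / 203 ≈ -0.315271.

a = -0.315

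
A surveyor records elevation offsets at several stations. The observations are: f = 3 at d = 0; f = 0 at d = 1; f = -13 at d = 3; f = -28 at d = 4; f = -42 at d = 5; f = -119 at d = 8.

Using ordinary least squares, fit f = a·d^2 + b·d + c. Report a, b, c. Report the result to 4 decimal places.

Entries of AᵀA: Σd^2·d^2 = 5059, Σd^2·d = 729, Σd^2 = 115, Σd·d = 115, Σd = 21, Σ1 = 6.
Right-hand side: Σd^2·f = -9231, Σd·f = -1313, Σf = -199.
So AᵀA·[a, b, c]ᵀ = Aᵀf: [[5059, 729, 115]; [729, 115, 21]; [115, 21, 6]]·[a, b, c]ᵀ = [-9231, -1313, -199]ᵀ.
Inverting the 3×3 Gram matrix, [a, b, c]ᵀ = [-35267/17810, 12887/17810, 20074/8905]ᵀ.

a = -1.9802, b = 0.7236, c = 2.2542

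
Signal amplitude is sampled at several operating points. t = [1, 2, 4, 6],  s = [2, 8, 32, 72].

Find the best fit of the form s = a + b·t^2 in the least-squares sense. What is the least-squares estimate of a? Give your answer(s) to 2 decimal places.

MᵀM·[a, b]ᵀ = Mᵀs reads: 4·a + 57·b = 114;  57·a + 1569·b = 3138.
(Σ1 = 4, Σt^2 = 57, Σt^2·t^2 = 1569, Σs = 114, Σt^2·s = 3138.)
Eliminating b: 1569·(row 1) − 57·(row 2) gives 3027·a = 1569·114 − 57·3138 = 0, so a = 0.
Then b = (3138 − 57·0)/1569 = 2.

a = 0.00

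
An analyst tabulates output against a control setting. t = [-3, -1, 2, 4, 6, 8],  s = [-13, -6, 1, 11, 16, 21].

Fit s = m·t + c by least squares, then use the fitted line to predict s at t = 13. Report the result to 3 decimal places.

ŝ = 37.538

Normal-equation sums: Σt·t = 130, Σt = 16, Σ1 = 6.
Right-hand side: Σt·s = 355, Σs = 30.
Normal equations: [[130, 16]; [16, 6]]·[m, c]ᵀ = [355, 30]ᵀ.
Δ = 130·6 − 16² = 524.
m = (355·6 − 16·30)/524 = 825/262; c = (130·30 − 16·355)/524 = -445/131.
At t = 13: ŝ = (825/262)·(13) + (-445/131)·(1) = 9835/262.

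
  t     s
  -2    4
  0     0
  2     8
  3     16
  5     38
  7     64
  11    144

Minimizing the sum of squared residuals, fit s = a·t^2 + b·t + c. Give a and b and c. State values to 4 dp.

From the data, Σt^2·t^2 = 17780, Σt^2·t = 1826, Σt^2 = 212, Σt·t = 212, Σt = 26, Σ1 = 7.
And Σt^2·s = 21702, Σt·s = 2278, Σs = 274.
Normal equations: [[17780, 1826, 212]; [1826, 212, 26]; [212, 26, 7]]·[a, b, c]ᵀ = [21702, 2278, 274]ᵀ.
Solving the 3×3 system (Gaussian elimination) gives a = 416981/407001, b = 691969/407001, c = 244148/135667.

a = 1.0245, b = 1.7002, c = 1.7996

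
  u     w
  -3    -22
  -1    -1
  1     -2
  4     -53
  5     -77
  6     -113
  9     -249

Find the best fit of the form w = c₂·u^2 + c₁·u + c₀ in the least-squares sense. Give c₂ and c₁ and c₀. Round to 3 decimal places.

c₂ = -2.956, c₁ = -1.194, c₀ = 1.085

Forming MᵀM = [[8821, 1107, 169]; [1107, 169, 21]; [169, 21, 7]] and Mᵀw = [-27211, -3451, -517]ᵀ gives MᵀM·[c₂, c₁, c₀]ᵀ = Mᵀw.
Row-reducing yields c₂ = -245752/83143, c₁ = -99250/83143, c₀ = 90201/83143.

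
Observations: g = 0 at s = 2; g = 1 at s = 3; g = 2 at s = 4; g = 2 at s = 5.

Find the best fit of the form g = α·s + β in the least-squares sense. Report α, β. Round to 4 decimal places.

α = 0.7000, β = -1.2000

From the data, Σs·s = 54, Σs = 14, Σ1 = 4.
And Σs·g = 21, Σg = 5.
Normal equations: [[54, 14]; [14, 4]]·[α, β]ᵀ = [21, 5]ᵀ.
det = 54·4 − 14² = 20.
α = (21·4 − 14·5)/20 = 7/10; β = (54·5 − 14·21)/20 = -6/5.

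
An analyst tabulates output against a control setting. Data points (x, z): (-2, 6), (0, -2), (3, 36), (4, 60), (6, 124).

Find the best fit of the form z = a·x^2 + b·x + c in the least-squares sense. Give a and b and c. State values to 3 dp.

Forming AᵀA = [[1649, 299, 65]; [299, 65, 11]; [65, 11, 5]] and Aᵀz = [5772, 1080, 224]ᵀ gives AᵀA·[a, b, c]ᵀ = Aᵀz.
Solving the 3×3 system (Gaussian elimination) gives a = 871/294, b = 901/294, c = -67/147.

a = 2.963, b = 3.065, c = -0.456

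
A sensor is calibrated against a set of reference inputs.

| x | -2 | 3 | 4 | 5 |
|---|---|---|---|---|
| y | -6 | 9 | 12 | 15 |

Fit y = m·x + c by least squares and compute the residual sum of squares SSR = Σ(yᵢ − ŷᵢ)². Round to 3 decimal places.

The normal system MᵀM·[m, c]ᵀ = Mᵀy is [[54, 10]; [10, 4]]·[m, c]ᵀ = [162, 30]ᵀ.
Eliminating c: 4·(row 1) − 10·(row 2) gives 116·m = 4·162 − 10·30 = 348, so m = 3.
Then c = (30 − 10·3)/4 = 0.
Residuals: 0, 0, 0, 0; SSR = 0.

SSR = 0.000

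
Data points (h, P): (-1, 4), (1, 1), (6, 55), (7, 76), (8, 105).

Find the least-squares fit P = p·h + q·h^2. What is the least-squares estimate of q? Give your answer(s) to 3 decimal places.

q = 1.905

With design matrix A, AᵀA = [[151, 1071]; [1071, 7795]] and AᵀP = [1699, 12429]ᵀ.
Determinant 151·7795 − 1071² = 30004.
p = (1699·7795 − 1071·12429)/30004 = -33877/15002; q = (151·12429 − 1071·1699)/30004 = 28575/15002.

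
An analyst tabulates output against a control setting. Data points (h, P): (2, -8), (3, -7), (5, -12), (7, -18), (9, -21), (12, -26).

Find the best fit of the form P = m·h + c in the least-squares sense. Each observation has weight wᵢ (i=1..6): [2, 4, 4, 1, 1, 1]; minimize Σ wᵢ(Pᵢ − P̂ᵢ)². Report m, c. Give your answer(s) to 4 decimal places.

m = -2.0411, c = -2.0284

Normal-equation sums: Σwᵢ·h·h = 418, Σwᵢ·h = 64, Σwᵢ·1 = 13.
Right-hand side: Σwᵢ·h·P = -983, Σwᵢ·P = -157.
MᵀWM·[m, c]ᵀ = MᵀWP becomes [[418, 64]; [64, 13]]·[m, c]ᵀ = [-983, -157]ᵀ.
det = 418·13 − 64² = 1338.
m = ((-983)·13 − 64·(-157))/1338 = -2731/1338; c = (418·(-157) − 64·(-983))/1338 = -1357/669.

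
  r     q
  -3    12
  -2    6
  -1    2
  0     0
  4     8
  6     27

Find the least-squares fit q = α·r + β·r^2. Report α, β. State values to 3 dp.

α = -1.286, β = 0.938

Entries of XᵀX: Σr·r = 66, Σr·r^2 = 244, Σr^2·r^2 = 1650.
And Σr·q = 144, Σr^2·q = 1234.
Eliminating β: 1650·(row 1) − 244·(row 2) gives 49364·α = 1650·144 − 244·1234 = -63496, so α = -15874/12341.
Then β = (1234 − 244·(-15874/12341))/1650 = 11577/12341.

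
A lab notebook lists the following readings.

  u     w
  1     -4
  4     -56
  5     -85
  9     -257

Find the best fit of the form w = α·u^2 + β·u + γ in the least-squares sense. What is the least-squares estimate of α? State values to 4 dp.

α = -2.8502

Forming XᵀX = [[7443, 919, 123]; [919, 123, 19]; [123, 19, 4]] and Xᵀw = [-23842, -2966, -402]ᵀ gives XᵀX·[α, β, γ]ᵀ = Xᵀw.
Row-reducing yields α = -22323/7832, β = -24485/7832, γ = 355/178.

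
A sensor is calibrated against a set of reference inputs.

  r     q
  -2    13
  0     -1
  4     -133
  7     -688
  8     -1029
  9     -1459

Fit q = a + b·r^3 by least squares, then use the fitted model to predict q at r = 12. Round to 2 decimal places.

Entries of MᵀM: Σ1 = 6, Σr^3 = 1640, Σr^3·r^3 = 915394.
Right-hand side: Σq = -3297, Σr^3·q = -1835059.
Normal equations: [[6, 1640]; [1640, 915394]]·[a, b]ᵀ = [-3297, -1835059]ᵀ.
Δ = 6·915394 − 1640² = 2802764.
a = ((-3297)·915394 − 1640·(-1835059))/2802764 = -4278629/1401382; b = (6·(-1835059) − 1640·(-3297))/2802764 = -2801637/1401382.
At r = 12: q̂ = (-4278629/1401382)·(1) + (-2801637/1401382)·(1728) = -4845507365/1401382.

q̂ = -3457.66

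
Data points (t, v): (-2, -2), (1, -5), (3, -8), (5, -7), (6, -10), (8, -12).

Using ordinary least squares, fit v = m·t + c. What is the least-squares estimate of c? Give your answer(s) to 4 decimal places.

Normal-equation sums: Σt·t = 139, Σt = 21, Σ1 = 6.
Moment sums: Σt·v = -216, Σv = -44.
Normal equations: [[139, 21]; [21, 6]]·[m, c]ᵀ = [-216, -44]ᵀ.
Δ = 139·6 − 21² = 393.
m = ((-216)·6 − 21·(-44))/393 = -124/131; c = (139·(-44) − 21·(-216))/393 = -1580/393.

c = -4.0204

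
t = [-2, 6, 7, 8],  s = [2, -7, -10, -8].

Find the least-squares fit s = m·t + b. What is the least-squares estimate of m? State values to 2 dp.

m = -1.13

Compute the Gram sums: Σt·t = 153, Σt = 19, Σ1 = 4.
Moment sums: Σt·s = -180, Σs = -23.
Normal equations: [[153, 19]; [19, 4]]·[m, b]ᵀ = [-180, -23]ᵀ.
Eliminating b: 4·(row 1) − 19·(row 2) gives 251·m = 4·(-180) − 19·(-23) = -283, so m = -283/251.
Then b = ((-23) − 19·(-283/251))/4 = -99/251.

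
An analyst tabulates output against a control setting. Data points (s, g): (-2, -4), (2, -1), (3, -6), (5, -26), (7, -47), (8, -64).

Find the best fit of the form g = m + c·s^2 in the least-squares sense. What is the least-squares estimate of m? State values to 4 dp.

Entries of MᵀM: Σ1 = 6, Σs^2 = 155, Σs^2·s^2 = 7235.
And Σg = -148, Σs^2·g = -7123.
Normal equations: [[6, 155]; [155, 7235]]·[m, c]ᵀ = [-148, -7123]ᵀ.
det = 6·7235 − 155² = 19385.
m = ((-148)·7235 − 155·(-7123))/19385 = 6657/3877; c = (6·(-7123) − 155·(-148))/19385 = -19798/19385.

m = 1.7170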